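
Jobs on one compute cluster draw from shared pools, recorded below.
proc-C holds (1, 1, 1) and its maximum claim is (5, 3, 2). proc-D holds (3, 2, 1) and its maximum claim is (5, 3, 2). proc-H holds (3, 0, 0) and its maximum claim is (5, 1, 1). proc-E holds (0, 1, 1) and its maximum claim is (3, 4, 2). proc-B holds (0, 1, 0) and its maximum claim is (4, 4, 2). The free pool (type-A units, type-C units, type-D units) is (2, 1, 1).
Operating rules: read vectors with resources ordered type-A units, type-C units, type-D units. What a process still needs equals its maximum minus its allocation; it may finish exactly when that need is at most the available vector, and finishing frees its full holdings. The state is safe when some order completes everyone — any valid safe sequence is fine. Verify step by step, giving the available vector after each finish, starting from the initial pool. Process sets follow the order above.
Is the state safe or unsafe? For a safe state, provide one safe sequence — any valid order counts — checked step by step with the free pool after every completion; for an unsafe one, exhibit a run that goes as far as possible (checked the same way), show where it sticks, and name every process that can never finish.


SAFE, for example via the order proc-H, proc-D, proc-E, proc-B, proc-C.
Key observation: proc-H is the earliest step where a requested resource binds exactly: need (2, 1, 1), pool (2, 1, 1) at its turn.
Verifying each step:
  pool = (2, 1, 1)
  run proc-H (needs (2, 1, 1), free (2, 1, 1)); after release of (3, 0, 0) the pool is (5, 1, 1)
  run proc-D (needs (2, 1, 1), free (5, 1, 1)); after release of (3, 2, 1) the pool is (8, 3, 2)
  run proc-E (needs (3, 3, 1), free (8, 3, 2)); after release of (0, 1, 1) the pool is (8, 4, 3)
  run proc-B (needs (4, 3, 2), free (8, 4, 3)); after release of (0, 1, 0) the pool is (8, 5, 3)
  run proc-C (needs (4, 2, 1), free (8, 5, 3)); after release of (1, 1, 1) the pool is (9, 6, 4)


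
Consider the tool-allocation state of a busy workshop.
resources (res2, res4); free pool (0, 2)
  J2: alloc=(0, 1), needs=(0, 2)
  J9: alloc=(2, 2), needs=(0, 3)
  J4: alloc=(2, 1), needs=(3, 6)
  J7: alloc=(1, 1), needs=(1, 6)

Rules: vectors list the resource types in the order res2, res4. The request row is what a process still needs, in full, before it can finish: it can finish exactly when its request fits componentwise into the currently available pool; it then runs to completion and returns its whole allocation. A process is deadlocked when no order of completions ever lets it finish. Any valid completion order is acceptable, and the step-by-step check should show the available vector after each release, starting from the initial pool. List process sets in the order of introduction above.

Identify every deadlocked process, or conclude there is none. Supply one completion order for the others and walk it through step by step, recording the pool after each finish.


The deadlocked set is J4 and J7.
Key observation: the wall is res4: completing J2, J9 brings the pool only to (2, 5), and all the rest need more.
The rest can finish in the order J2, J9. Walking it through:
  pool = (0, 2)
  J2: need (0, 2) fits (0, 2); releases (0, 1), pool now (0, 3)
  J9: need (0, 3) fits (0, 3); releases (2, 2), pool now (2, 5)
The stuck group stays short no matter what:
  J4 cannot run: need (3, 6) vs free (2, 5) (insufficient res2 and res4)
  J7 cannot run: need (1, 6) vs free (2, 5) (insufficient res4)


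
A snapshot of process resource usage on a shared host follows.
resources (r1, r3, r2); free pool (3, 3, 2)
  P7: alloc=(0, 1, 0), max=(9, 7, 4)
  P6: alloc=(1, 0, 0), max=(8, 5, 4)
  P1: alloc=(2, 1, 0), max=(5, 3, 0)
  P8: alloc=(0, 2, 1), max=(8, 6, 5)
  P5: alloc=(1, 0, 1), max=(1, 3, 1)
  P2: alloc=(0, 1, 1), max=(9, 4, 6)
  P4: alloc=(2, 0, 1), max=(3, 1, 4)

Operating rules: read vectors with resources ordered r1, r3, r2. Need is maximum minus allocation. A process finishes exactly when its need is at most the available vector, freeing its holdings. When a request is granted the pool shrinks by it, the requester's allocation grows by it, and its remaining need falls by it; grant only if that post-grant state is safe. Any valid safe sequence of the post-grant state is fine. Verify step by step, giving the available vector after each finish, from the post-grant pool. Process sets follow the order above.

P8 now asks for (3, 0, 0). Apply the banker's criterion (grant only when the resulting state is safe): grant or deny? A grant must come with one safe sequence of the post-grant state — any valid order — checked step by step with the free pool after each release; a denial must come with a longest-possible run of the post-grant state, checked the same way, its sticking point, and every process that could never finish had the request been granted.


GRANT: granting preserves safety; a valid post-grant sequence is P5, P4, P1, P8, P6, P2, P7.
Key observation: the grant leaves (0, 3, 2) free — enough for P5, whose release restarts the cascade.
Verifying the post-grant state step by step:
  pool = (0, 3, 2)
  P5: need (0, 3, 0) fits (0, 3, 2); releases (1, 0, 1), pool now (1, 3, 3)
  P4: need (1, 1, 3) fits (1, 3, 3); releases (2, 0, 1), pool now (3, 3, 4)
  P1: need (3, 2, 0) fits (3, 3, 4); releases (2, 1, 0), pool now (5, 4, 4)
  P8: need (5, 4, 4) fits (5, 4, 4); releases (3, 2, 1), pool now (8, 6, 5)
  P6: need (7, 5, 4) fits (8, 6, 5); releases (1, 0, 0), pool now (9, 6, 5)
  P2: need (9, 3, 5) fits (9, 6, 5); releases (0, 1, 1), pool now (9, 7, 6)
  P7: need (9, 6, 4) fits (9, 7, 6); releases (0, 1, 0), pool now (9, 8, 6)


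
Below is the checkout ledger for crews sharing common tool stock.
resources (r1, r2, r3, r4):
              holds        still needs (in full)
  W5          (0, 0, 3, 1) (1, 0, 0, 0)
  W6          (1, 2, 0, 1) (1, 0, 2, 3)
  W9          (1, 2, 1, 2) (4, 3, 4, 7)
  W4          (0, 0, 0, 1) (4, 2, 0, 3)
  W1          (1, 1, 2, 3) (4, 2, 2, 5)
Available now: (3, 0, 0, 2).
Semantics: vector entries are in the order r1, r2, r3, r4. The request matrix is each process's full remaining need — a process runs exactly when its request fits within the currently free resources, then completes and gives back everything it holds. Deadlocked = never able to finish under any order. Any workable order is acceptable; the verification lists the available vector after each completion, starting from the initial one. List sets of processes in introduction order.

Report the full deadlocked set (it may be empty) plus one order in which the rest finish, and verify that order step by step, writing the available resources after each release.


Nothing here is deadlocked.
Key observation: beginning at W5, releases accumulate fast enough that every process eventually fits.
One completion order for the rest: W5, W6, W4, W1, W9. Step-by-step check:
  pool = (3, 0, 0, 2)
  W5: need (1, 0, 0, 0) fits (3, 0, 0, 2); releases (0, 0, 3, 1), pool now (3, 0, 3, 3)
  W6: need (1, 0, 2, 3) fits (3, 0, 3, 3); releases (1, 2, 0, 1), pool now (4, 2, 3, 4)
  W4: need (4, 2, 0, 3) fits (4, 2, 3, 4); releases (0, 0, 0, 1), pool now (4, 2, 3, 5)
  W1: need (4, 2, 2, 5) fits (4, 2, 3, 5); releases (1, 1, 2, 3), pool now (5, 3, 5, 8)
  W9: need (4, 3, 4, 7) fits (5, 3, 5, 8); releases (1, 2, 1, 2), pool now (6, 5, 6, 10)


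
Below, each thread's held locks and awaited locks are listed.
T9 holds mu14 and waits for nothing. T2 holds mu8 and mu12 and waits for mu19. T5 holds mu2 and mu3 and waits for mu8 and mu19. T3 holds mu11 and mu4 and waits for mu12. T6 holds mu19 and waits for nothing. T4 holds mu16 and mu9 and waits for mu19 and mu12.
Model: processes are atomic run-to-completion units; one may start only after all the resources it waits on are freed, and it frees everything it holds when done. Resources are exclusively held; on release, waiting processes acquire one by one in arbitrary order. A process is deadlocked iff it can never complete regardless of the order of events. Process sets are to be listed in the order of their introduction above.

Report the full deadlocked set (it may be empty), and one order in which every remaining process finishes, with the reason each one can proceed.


No process is deadlocked.
Key observation: all waits point, directly or indirectly, at processes that can finish, so nothing is permanently blocked.
The rest can finish in the order T6, T2, T4, T3, T5, T9.
Walking it through:
  T6 waits on nothing -> runs at once and releases mu19
  T2 waits on mu19 — all released -> runs and releases mu8 and mu12
  T4 waits on mu19 and mu12 — all released -> runs and releases mu16 and mu9
  T3 waits on mu12 — all released -> runs and releases mu11 and mu4
  T5 waits on mu8 and mu19 — all released -> runs and releases mu2 and mu3
  T9 waits on nothing -> runs at once and releases mu14


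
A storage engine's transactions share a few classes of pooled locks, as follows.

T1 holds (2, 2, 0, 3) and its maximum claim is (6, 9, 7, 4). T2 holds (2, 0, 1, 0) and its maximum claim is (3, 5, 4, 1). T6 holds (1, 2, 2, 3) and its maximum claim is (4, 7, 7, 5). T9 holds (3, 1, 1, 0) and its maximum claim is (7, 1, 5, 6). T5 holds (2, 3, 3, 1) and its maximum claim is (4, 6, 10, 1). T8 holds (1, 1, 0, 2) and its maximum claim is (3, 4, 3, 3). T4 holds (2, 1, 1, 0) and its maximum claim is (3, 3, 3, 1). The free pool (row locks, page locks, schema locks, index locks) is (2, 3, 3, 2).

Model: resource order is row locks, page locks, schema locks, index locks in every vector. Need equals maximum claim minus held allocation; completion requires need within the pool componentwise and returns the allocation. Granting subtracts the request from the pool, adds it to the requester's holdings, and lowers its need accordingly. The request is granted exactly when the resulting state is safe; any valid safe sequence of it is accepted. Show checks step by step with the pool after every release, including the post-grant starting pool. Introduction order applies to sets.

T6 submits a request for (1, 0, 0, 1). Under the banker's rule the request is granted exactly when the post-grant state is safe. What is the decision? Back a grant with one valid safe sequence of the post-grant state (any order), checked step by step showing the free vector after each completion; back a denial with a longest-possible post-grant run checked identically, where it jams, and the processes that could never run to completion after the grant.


GRANT — the state after the grant stays safe, e.g. via T4, T8, T2, T6, T5, T1, T9.
Key observation: after the grant the pool drops to (1, 3, 3, 1), which still lets T4 finish first and unwind the rest.
Verifying the post-grant state step by step:
  pool = (1, 3, 3, 1)
  run T4 (needs (1, 2, 2, 1), free (1, 3, 3, 1)); after release of (2, 1, 1, 0) the pool is (3, 4, 4, 1)
  run T8 (needs (2, 3, 3, 1), free (3, 4, 4, 1)); after release of (1, 1, 0, 2) the pool is (4, 5, 4, 3)
  run T2 (needs (1, 5, 3, 1), free (4, 5, 4, 3)); after release of (2, 0, 1, 0) the pool is (6, 5, 5, 3)
  run T6 (needs (2, 5, 5, 1), free (6, 5, 5, 3)); after release of (2, 2, 2, 4) the pool is (8, 7, 7, 7)
  run T5 (needs (2, 3, 7, 0), free (8, 7, 7, 7)); after release of (2, 3, 3, 1) the pool is (10, 10, 10, 8)
  run T1 (needs (4, 7, 7, 1), free (10, 10, 10, 8)); after release of (2, 2, 0, 3) the pool is (12, 12, 10, 11)
  run T9 (needs (4, 0, 4, 6), free (12, 12, 10, 11)); after release of (3, 1, 1, 0) the pool is (15, 13, 11, 11)


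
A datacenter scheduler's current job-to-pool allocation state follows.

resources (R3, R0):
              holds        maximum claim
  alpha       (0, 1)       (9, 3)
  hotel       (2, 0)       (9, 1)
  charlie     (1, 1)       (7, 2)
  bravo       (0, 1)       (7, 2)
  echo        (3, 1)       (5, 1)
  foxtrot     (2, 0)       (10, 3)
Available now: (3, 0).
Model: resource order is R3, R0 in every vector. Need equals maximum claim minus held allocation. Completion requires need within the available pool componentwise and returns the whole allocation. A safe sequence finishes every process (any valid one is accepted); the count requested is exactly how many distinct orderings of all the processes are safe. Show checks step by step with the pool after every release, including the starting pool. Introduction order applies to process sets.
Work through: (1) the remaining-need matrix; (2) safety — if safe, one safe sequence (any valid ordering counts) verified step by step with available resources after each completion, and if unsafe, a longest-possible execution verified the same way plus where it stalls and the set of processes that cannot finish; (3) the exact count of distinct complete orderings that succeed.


(1) Outstanding need per process (order R3, R0):
  alpha: (9, 2)
  hotel: (7, 1)
  charlie: (6, 1)
  bravo: (7, 1)
  echo: (2, 0)
  foxtrot: (8, 3)
(2) The state is SAFE; one workable sequence: echo, charlie, hotel, bravo, alpha, foxtrot.
Key observation: at charlie the run first touches a limit — (6, 1) against (6, 1), exact on a resource it actually requests.
Step-by-step check:
  pool = (3, 0)
  run echo (needs (2, 0), free (3, 0)); after release of (3, 1) the pool is (6, 1)
  run charlie (needs (6, 1), free (6, 1)); after release of (1, 1) the pool is (7, 2)
  run hotel (needs (7, 1), free (7, 2)); after release of (2, 0) the pool is (9, 2)
  run bravo (needs (7, 1), free (9, 2)); after release of (0, 1) the pool is (9, 3)
  run alpha (needs (9, 2), free (9, 3)); after release of (0, 1) the pool is (9, 4)
  run foxtrot (needs (8, 3), free (9, 4)); after release of (2, 0) the pool is (11, 4)
(3) The exact count: 6 of the possible complete orderings are safe sequences.


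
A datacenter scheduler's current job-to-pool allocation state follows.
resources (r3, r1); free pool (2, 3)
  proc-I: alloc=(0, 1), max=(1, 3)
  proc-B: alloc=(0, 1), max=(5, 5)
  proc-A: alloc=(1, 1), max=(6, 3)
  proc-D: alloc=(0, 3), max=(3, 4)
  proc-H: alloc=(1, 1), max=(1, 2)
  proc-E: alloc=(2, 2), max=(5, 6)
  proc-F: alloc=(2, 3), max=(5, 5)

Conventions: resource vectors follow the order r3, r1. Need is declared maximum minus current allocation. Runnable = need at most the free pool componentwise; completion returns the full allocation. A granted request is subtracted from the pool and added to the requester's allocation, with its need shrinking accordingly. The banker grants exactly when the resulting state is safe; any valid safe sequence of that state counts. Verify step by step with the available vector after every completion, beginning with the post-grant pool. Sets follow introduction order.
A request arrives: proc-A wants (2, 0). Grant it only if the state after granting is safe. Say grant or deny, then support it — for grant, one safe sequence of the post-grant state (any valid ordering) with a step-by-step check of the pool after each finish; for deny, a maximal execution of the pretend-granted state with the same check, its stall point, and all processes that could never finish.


DENY: after the grant no complete ordering would exist.
Key observation: after proc-H, proc-I complete, (1, 5) is the best the pool ever gets, yet each leftover process wants more r3.
On the post-grant state, proc-H, proc-I is a maximal run — nothing extends it. Walking it through:
  pool = (0, 3)
  proc-H needs (0, 1) <= (0, 3) -> finishes; pool += (1, 1) = (1, 4)
  proc-I needs (1, 2) <= (1, 4) -> finishes; pool += (0, 1) = (1, 5)
  blocked: proc-B wants (5, 4), pool (1, 5) — not enough r3
  blocked: proc-A wants (3, 2), pool (1, 5) — not enough r3
  blocked: proc-D wants (3, 1), pool (1, 5) — not enough r3
  blocked: proc-E wants (3, 4), pool (1, 5) — not enough r3
  blocked: proc-F wants (3, 2), pool (1, 5) — not enough r3
Post-grant, the permanently blocked set is proc-B, proc-A, proc-D, proc-E and proc-F.


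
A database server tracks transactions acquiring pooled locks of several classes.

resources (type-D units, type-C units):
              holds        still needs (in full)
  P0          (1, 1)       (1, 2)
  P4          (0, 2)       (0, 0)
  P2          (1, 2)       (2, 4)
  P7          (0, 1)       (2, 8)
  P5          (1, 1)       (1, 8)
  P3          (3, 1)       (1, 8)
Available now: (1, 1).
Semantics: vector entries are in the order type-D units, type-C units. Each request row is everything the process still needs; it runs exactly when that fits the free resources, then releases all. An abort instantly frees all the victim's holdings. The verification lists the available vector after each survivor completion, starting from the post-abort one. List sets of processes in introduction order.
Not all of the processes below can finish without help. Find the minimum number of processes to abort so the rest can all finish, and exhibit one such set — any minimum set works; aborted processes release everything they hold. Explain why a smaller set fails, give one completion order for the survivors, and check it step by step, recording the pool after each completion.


Minimum abort set: P5 and P3.
Key observation: the deadlocked P7 becomes finishable only because P5 and P3 released (4, 2); it completes at step 4 below.
Why nothing smaller works — every single abort fails: P0 alone leaves P7 blocked (short on type-C units); P4 alone leaves P7 blocked (short on type-C units); P2 alone leaves P7 blocked (short on type-C units); P7 alone leaves P5 blocked (short on type-C units); P5 alone leaves P7 blocked (short on type-C units); P3 alone leaves P7 blocked (short on type-C units).
The survivors complete as P4, P0, P2, P7. Step-by-step check (starting from the post-abort pool):
  pool = (5, 3)
  run P4 (needs (0, 0), free (5, 3)); after release of (0, 2) the pool is (5, 5)
  run P0 (needs (1, 2), free (5, 5)); after release of (1, 1) the pool is (6, 6)
  run P2 (needs (2, 4), free (6, 6)); after release of (1, 2) the pool is (7, 8)
  run P7 (needs (2, 8), free (7, 8)); after release of (0, 1) the pool is (7, 9)


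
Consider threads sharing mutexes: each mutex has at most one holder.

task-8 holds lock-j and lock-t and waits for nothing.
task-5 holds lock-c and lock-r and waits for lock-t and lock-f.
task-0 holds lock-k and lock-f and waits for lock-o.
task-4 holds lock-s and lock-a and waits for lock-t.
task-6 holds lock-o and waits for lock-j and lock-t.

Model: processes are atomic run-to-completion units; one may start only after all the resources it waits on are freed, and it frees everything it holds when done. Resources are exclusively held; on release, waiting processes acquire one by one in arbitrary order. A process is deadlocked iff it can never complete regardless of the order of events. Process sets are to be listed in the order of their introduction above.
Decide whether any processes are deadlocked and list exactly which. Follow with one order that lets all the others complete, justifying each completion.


The deadlocked set is empty.
Key observation: every chain of waits terminates; starting from the processes that wait on nothing, all the rest unlock in turn.
The rest can finish in the order task-8, task-6, task-0, task-4, task-5.
Verifying each step:
  task-8 waits on nothing -> runs at once and releases lock-j and lock-t
  task-6: everything it awaited (lock-j and lock-t) is free; runs, freeing lock-o
  task-0: everything it awaited (lock-o) is free; runs, freeing lock-k and lock-f
  task-4: everything it awaited (lock-t) is free; runs, freeing lock-s and lock-a
  task-5: everything it awaited (lock-t and lock-f) is free; runs, freeing lock-c and lock-r


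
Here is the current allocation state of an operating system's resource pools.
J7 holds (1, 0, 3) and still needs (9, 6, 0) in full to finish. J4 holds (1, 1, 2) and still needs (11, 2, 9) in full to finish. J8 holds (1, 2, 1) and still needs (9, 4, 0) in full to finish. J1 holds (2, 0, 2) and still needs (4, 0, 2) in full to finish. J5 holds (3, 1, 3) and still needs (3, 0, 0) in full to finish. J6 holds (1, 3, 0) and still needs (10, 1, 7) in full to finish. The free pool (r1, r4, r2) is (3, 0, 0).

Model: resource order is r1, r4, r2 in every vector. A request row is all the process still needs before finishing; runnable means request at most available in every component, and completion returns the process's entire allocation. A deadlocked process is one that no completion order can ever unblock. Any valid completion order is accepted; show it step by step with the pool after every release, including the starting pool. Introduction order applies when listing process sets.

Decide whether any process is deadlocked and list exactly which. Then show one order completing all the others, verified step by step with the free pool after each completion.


The deadlocked set is J7, J4, J8 and J6.
Key observation: the wall is r1: completing J5, J1 brings the pool only to (8, 1, 5), and all the rest need more.
The rest can finish in the order J5, J1. Step-by-step check:
  pool = (3, 0, 0)
  run J5 (needs (3, 0, 0), free (3, 0, 0)); after release of (3, 1, 3) the pool is (6, 1, 3)
  run J1 (needs (4, 0, 2), free (6, 1, 3)); after release of (2, 0, 2) the pool is (8, 1, 5)
None of the blocked processes ever fits:
  J7 cannot run: need (9, 6, 0) vs free (8, 1, 5) (insufficient r1 and r4)
  J4 cannot run: need (11, 2, 9) vs free (8, 1, 5) (insufficient r1, r4 and r2)
  J8 cannot run: need (9, 4, 0) vs free (8, 1, 5) (insufficient r1 and r4)
  J6 cannot run: need (10, 1, 7) vs free (8, 1, 5) (insufficient r1 and r2)


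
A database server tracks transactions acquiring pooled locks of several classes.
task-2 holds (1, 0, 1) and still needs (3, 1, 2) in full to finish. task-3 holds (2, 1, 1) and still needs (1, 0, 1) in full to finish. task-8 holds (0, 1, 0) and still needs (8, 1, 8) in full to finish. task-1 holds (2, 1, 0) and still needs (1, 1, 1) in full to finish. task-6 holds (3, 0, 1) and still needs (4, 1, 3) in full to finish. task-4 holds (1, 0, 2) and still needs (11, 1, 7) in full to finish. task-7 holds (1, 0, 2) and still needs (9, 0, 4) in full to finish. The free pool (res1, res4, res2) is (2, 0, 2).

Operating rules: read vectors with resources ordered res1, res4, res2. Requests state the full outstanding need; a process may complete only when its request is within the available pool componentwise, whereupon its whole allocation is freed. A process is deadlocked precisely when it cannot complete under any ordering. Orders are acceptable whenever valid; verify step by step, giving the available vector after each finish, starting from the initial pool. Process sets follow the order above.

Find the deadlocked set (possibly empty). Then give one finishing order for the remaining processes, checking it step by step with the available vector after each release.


No process is deadlocked.
Key observation: beginning at task-3, releases accumulate fast enough that every process eventually fits.
One completion order for the rest: task-3, task-6, task-2, task-1, task-7, task-4, task-8. Verifying each step:
  pool = (2, 0, 2)
  run task-3 (needs (1, 0, 1), free (2, 0, 2)); after release of (2, 1, 1) the pool is (4, 1, 3)
  run task-6 (needs (4, 1, 3), free (4, 1, 3)); after release of (3, 0, 1) the pool is (7, 1, 4)
  run task-2 (needs (3, 1, 2), free (7, 1, 4)); after release of (1, 0, 1) the pool is (8, 1, 5)
  run task-1 (needs (1, 1, 1), free (8, 1, 5)); after release of (2, 1, 0) the pool is (10, 2, 5)
  run task-7 (needs (9, 0, 4), free (10, 2, 5)); after release of (1, 0, 2) the pool is (11, 2, 7)
  run task-4 (needs (11, 1, 7), free (11, 2, 7)); after release of (1, 0, 2) the pool is (12, 2, 9)
  run task-8 (needs (8, 1, 8), free (12, 2, 9)); after release of (0, 1, 0) the pool is (12, 3, 9)


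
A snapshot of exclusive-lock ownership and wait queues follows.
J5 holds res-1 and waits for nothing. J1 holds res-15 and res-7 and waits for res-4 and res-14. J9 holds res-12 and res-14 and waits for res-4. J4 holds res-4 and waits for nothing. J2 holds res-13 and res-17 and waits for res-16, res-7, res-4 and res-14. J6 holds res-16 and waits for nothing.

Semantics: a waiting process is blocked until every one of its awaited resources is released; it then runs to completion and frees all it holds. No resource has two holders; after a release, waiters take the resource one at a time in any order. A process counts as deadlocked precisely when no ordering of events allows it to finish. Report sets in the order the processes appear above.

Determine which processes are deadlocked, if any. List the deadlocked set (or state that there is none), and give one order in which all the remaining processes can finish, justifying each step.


Nothing here is deadlocked.
Key observation: there is no circular wait here — follow any chain and it reaches a process that is free to run now.
A valid finishing order for the others: J5, J4, J9, J1, J6, J2.
Walking it through:
  J5: no waits; runs immediately, freeing res-1
  J4: no waits; runs immediately, freeing res-4
  J9: everything it awaited (res-4) is free; runs, freeing res-12 and res-14
  J1: everything it awaited (res-4 and res-14) is free; runs, freeing res-15 and res-7
  J6: no waits; runs immediately, freeing res-16
  J2: everything it awaited (res-16, res-7, res-4 and res-14) is free; runs, freeing res-13 and res-17


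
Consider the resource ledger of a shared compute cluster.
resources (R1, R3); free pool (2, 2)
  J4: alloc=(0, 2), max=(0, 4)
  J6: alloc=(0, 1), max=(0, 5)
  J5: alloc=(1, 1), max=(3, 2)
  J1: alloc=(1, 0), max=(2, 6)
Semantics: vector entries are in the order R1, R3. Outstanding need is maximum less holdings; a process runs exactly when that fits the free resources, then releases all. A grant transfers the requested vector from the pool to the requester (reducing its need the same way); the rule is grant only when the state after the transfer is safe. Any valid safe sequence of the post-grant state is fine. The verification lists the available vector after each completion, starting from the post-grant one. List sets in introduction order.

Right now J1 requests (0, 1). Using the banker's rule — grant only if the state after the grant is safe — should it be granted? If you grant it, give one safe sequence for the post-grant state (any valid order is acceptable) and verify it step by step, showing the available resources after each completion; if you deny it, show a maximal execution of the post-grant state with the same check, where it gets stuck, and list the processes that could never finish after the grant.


GRANT: granting preserves safety; a valid post-grant sequence is J5, J4, J6, J1.
Key observation: the transfer keeps a workable pool ((2, 1)); J5 starts the safe sequence.
Step-by-step check of the post-grant state:
  pool = (2, 1)
  run J5 (needs (2, 1), free (2, 1)); after release of (1, 1) the pool is (3, 2)
  run J4 (needs (0, 2), free (3, 2)); after release of (0, 2) the pool is (3, 4)
  run J6 (needs (0, 4), free (3, 4)); after release of (0, 1) the pool is (3, 5)
  run J1 (needs (1, 5), free (3, 5)); after release of (1, 1) the pool is (4, 6)


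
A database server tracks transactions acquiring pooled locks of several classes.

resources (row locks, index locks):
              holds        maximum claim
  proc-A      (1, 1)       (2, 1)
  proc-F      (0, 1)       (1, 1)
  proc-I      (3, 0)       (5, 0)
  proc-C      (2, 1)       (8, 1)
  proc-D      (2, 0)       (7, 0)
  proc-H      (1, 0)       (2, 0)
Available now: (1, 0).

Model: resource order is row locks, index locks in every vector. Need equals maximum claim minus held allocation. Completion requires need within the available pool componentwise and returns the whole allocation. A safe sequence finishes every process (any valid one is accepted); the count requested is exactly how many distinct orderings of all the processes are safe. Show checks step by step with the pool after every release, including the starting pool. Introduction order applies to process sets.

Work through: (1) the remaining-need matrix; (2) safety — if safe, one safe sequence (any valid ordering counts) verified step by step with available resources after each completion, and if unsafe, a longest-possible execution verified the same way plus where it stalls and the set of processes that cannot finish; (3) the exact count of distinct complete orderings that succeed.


(1) Remaining need (order row locks, index locks):
  proc-A: (1, 0)
  proc-F: (1, 0)
  proc-I: (2, 0)
  proc-C: (6, 0)
  proc-D: (5, 0)
  proc-H: (1, 0)
(2) SAFE. One safe sequence: proc-H, proc-I, proc-F, proc-A, proc-C, proc-D.
Key observation: at proc-H the run first touches a limit — (1, 0) against (1, 0), exact on a resource it actually requests.
Step-by-step check:
  pool = (1, 0)
  run proc-H (needs (1, 0), free (1, 0)); after release of (1, 0) the pool is (2, 0)
  run proc-I (needs (2, 0), free (2, 0)); after release of (3, 0) the pool is (5, 0)
  run proc-F (needs (1, 0), free (5, 0)); after release of (0, 1) the pool is (5, 1)
  run proc-A (needs (1, 0), free (5, 1)); after release of (1, 1) the pool is (6, 2)
  run proc-C (needs (6, 0), free (6, 2)); after release of (2, 1) the pool is (8, 3)
  run proc-D (needs (5, 0), free (8, 3)); after release of (2, 0) the pool is (10, 3)
(3) Exactly 72 of the possible complete orderings are safe sequences.


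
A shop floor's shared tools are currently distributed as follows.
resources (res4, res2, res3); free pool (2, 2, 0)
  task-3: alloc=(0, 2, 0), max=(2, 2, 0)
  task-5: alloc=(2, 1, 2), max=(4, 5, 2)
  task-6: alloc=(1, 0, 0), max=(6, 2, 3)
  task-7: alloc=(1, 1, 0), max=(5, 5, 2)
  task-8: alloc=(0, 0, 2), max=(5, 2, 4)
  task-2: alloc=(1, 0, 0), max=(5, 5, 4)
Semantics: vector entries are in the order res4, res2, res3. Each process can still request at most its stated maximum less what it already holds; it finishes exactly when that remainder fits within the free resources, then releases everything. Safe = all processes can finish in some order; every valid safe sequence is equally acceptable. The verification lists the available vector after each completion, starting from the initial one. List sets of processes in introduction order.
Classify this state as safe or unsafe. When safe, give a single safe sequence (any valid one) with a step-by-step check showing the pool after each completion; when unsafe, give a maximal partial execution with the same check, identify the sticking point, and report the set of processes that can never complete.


SAFE. One safe sequence: task-3, task-5, task-7, task-8, task-2, task-6.
Key observation: reading the order forward, task-3 is the first process whose need (2, 0, 0) meets the free pool (2, 2, 0) exactly on a resource it requests.
Step-by-step check:
  pool = (2, 2, 0)
  task-3 needs (2, 0, 0) <= (2, 2, 0) -> finishes; pool += (0, 2, 0) = (2, 4, 0)
  task-5 needs (2, 4, 0) <= (2, 4, 0) -> finishes; pool += (2, 1, 2) = (4, 5, 2)
  task-7 needs (4, 4, 2) <= (4, 5, 2) -> finishes; pool += (1, 1, 0) = (5, 6, 2)
  task-8 needs (5, 2, 2) <= (5, 6, 2) -> finishes; pool += (0, 0, 2) = (5, 6, 4)
  task-2 needs (4, 5, 4) <= (5, 6, 4) -> finishes; pool += (1, 0, 0) = (6, 6, 4)
  task-6 needs (5, 2, 3) <= (6, 6, 4) -> finishes; pool += (1, 0, 0) = (7, 6, 4)


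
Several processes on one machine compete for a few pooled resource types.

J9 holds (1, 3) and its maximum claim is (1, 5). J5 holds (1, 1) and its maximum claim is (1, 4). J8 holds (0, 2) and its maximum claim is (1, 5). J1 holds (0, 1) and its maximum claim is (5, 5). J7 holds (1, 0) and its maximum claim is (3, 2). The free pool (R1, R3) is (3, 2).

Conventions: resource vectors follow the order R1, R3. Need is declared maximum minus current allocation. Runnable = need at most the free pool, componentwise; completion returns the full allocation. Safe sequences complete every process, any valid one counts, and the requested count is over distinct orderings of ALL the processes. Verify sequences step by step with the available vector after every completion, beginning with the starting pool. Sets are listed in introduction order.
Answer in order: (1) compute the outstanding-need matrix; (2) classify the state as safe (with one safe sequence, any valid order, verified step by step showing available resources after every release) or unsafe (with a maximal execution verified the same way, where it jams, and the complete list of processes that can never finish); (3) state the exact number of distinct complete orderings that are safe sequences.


(1) Need matrix, components ordered R1, R3:
  J9: (0, 2)
  J5: (0, 3)
  J8: (1, 3)
  J1: (5, 4)
  J7: (2, 2)
(2) The state is SAFE; one workable sequence: J7, J9, J5, J8, J1.
Key observation: the order's first zero-slack moment is J7 ((2, 2) needed, (3, 2) free — a requested resource with nothing to spare).
Walking it through:
  pool = (3, 2)
  J7: need (2, 2) fits (3, 2); releases (1, 0), pool now (4, 2)
  J9: need (0, 2) fits (4, 2); releases (1, 3), pool now (5, 5)
  J5: need (0, 3) fits (5, 5); releases (1, 1), pool now (6, 6)
  J8: need (1, 3) fits (6, 6); releases (0, 2), pool now (6, 8)
  J1: need (5, 4) fits (6, 8); releases (0, 1), pool now (6, 9)
(3) Precisely 22 of the possible complete orderings are safe sequences.


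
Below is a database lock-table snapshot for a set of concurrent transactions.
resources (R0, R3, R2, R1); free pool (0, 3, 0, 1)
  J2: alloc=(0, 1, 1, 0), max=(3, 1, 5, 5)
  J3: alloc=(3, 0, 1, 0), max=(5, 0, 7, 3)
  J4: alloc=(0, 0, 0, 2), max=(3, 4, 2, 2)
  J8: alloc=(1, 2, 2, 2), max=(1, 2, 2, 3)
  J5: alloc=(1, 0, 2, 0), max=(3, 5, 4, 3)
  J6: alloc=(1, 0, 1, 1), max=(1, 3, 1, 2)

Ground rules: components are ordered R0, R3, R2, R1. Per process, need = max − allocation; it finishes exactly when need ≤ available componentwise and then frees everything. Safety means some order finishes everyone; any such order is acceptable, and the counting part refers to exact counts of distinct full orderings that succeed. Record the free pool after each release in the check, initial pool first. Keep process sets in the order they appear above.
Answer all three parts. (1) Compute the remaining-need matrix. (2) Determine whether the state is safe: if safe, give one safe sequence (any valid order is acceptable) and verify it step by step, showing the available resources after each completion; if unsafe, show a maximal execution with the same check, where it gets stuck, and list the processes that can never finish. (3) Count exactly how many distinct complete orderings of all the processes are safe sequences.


(1) Need matrix, components ordered R0, R3, R2, R1:
  J2: (3, 0, 4, 5)
  J3: (2, 0, 6, 3)
  J4: (3, 4, 2, 0)
  J8: (0, 0, 0, 1)
  J5: (2, 5, 2, 3)
  J6: (0, 3, 0, 1)
(2) SAFE, for example via the order J6, J8, J5, J4, J2, J3.
Key observation: reading the order forward, J6 is the first process whose need (0, 3, 0, 1) meets the free pool (0, 3, 0, 1) exactly on a resource it requests.
Walking it through:
  pool = (0, 3, 0, 1)
  J6: need (0, 3, 0, 1) fits (0, 3, 0, 1); releases (1, 0, 1, 1), pool now (1, 3, 1, 2)
  J8: need (0, 0, 0, 1) fits (1, 3, 1, 2); releases (1, 2, 2, 2), pool now (2, 5, 3, 4)
  J5: need (2, 5, 2, 3) fits (2, 5, 3, 4); releases (1, 0, 2, 0), pool now (3, 5, 5, 4)
  J4: need (3, 4, 2, 0) fits (3, 5, 5, 4); releases (0, 0, 0, 2), pool now (3, 5, 5, 6)
  J2: need (3, 0, 4, 5) fits (3, 5, 5, 6); releases (0, 1, 1, 0), pool now (3, 6, 6, 6)
  J3: need (2, 0, 6, 3) fits (3, 6, 6, 6); releases (3, 0, 1, 0), pool now (6, 6, 7, 6)
(3) The exact count: 2 of the possible complete orderings are safe sequences.


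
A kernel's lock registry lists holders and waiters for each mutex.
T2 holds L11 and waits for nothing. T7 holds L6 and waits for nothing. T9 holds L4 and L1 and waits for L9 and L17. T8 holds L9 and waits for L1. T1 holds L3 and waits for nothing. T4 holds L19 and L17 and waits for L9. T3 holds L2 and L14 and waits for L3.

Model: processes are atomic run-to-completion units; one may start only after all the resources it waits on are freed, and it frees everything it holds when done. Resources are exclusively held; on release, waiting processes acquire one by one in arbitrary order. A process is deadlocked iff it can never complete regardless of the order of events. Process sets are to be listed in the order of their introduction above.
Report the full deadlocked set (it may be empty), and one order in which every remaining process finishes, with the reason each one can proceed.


Deadlocked set: T9, T8 and T4.
Key observation: the wait chain closes on itself along T9 -> T8 -> T9; T4 is caught in further circular waits.
One completion order for the rest: T2, T1, T3, T7.
Walking it through:
  T2: no waits; runs immediately, freeing L11
  T1: no waits; runs immediately, freeing L3
  run T3 (all its waits — L3 — are resolved); releases L2 and L14
  T7: no waits; runs immediately, freeing L6


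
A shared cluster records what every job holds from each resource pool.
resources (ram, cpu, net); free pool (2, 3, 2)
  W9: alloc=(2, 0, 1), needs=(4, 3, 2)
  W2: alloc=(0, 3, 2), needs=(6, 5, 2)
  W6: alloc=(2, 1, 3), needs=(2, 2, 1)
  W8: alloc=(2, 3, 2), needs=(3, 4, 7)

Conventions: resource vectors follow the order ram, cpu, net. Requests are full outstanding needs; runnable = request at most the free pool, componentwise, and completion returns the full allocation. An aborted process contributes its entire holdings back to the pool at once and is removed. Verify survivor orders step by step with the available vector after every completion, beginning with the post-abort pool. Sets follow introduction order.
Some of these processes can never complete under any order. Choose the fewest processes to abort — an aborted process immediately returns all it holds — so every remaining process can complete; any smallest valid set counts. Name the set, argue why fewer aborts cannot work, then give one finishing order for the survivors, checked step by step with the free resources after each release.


Abort W8.
Key observation: W2 was stuck for good until W8 gave back (2, 3, 2); in the order shown it finishes at step 2.
Minimality: the empty abort set fails — the state is deadlocked as it stands.
Survivors finish in the order: W9, W2, W6. Verifying each step (pool after the aborts first):
  pool = (4, 6, 4)
  W9 needs (4, 3, 2) <= (4, 6, 4) -> finishes; pool += (2, 0, 1) = (6, 6, 5)
  W2 needs (6, 5, 2) <= (6, 6, 5) -> finishes; pool += (0, 3, 2) = (6, 9, 7)
  W6 needs (2, 2, 1) <= (6, 9, 7) -> finishes; pool += (2, 1, 3) = (8, 10, 10)


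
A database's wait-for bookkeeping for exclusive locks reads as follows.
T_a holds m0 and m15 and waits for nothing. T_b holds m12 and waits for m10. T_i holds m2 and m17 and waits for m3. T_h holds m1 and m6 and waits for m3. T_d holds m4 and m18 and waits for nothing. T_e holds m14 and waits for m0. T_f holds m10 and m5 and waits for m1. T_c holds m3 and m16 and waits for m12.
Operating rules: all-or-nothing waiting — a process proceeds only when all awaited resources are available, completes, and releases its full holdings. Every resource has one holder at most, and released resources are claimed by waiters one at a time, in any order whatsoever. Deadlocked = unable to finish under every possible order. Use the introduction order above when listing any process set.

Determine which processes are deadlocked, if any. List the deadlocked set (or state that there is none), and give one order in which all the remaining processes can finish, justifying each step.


The deadlocked set is T_b, T_i, T_h, T_f and T_c.
Key observation: the knot is the closed ring of waits T_b -> T_f -> T_h -> T_c -> T_b; T_i waits into the deadlock from upstream.
A valid finishing order for the others: T_a, T_e, T_d.
Check, step by step:
  T_a: no waits; runs immediately, freeing m0 and m15
  T_e: everything it awaited (m0) is free; runs, freeing m14
  T_d: no waits; runs immediately, freeing m4 and m18


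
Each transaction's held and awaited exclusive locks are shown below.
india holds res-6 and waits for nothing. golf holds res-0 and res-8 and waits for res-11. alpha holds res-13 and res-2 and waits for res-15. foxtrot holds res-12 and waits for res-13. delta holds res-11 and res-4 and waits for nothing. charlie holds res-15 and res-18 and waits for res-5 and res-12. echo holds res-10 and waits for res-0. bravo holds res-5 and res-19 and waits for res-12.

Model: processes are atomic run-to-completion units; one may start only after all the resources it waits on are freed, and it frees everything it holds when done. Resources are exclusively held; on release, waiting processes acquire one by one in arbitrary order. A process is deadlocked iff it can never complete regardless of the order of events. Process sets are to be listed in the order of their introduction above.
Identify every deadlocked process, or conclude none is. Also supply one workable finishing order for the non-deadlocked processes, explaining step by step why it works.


Deadlocked: alpha, foxtrot, charlie and bravo.
Key observation: nobody on the ring alpha -> charlie -> foxtrot -> alpha can start until another member finishes, which never happens; bravo is caught in further circular waits.
One completion order for the rest: delta, india, golf, echo.
Step-by-step check:
  run delta (it waits on nothing); releases res-11 and res-4
  run india (it waits on nothing); releases res-6
  golf waits on res-11 — all released -> runs and releases res-0 and res-8
  echo waits on res-0 — all released -> runs and releases res-10
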